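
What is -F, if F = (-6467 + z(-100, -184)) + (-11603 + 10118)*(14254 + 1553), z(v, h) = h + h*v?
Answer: 23461646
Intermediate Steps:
F = -23461646 (F = (-6467 - 184*(1 - 100)) + (-11603 + 10118)*(14254 + 1553) = (-6467 - 184*(-99)) - 1485*15807 = (-6467 + 18216) - 23473395 = 11749 - 23473395 = -23461646)
-F = -1*(-23461646) = 23461646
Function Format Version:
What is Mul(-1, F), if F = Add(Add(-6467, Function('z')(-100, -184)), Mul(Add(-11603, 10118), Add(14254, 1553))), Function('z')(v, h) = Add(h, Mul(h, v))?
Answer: 23461646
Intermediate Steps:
F = -23461646 (F = Add(Add(-6467, Mul(-184, Add(1, -100))), Mul(Add(-11603, 10118), Add(14254, 1553))) = Add(Add(-6467, Mul(-184, -99)), Mul(-1485, 15807)) = Add(Add(-6467, 18216), -23473395) = Add(11749, -23473395) = -23461646)
Mul(-1, F) = Mul(-1, -23461646) = 23461646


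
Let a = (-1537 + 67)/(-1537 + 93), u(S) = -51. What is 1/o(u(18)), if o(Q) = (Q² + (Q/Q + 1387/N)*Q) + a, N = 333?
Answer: 80142/187419647 ≈ 0.00042761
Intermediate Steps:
a = 735/722 (a = -1470/(-1444) = -1470*(-1/1444) = 735/722 ≈ 1.0180)
o(Q) = 735/722 + Q² + 1720*Q/333 (o(Q) = (Q² + (Q/Q + 1387/333)*Q) + 735/722 = (Q² + (1 + 1387*(1/333))*Q) + 735/722 = (Q² + (1 + 1387/333)*Q) + 735/722 = (Q² + 1720*Q/333) + 735/722 = 735/722 + Q² + 1720*Q/333)
1/o(u(18)) = 1/(735/722 + (-51)² + (1720/333)*(-51)) = 1/(735/722 + 2601 - 29240/111) = 1/(187419647/80142) = 80142/187419647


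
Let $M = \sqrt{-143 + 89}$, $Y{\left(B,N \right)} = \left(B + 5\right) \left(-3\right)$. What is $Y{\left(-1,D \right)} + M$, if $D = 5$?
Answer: $-12 + 3 i \sqrt{6} \approx -12.0 + 7.3485 i$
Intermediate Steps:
$Y{\left(B,N \right)} = -15 - 3 B$ ($Y{\left(B,N \right)} = \left(5 + B\right) \left(-3\right) = -15 - 3 B$)
$M = 3 i \sqrt{6}$ ($M = \sqrt{-54} = 3 i \sqrt{6} \approx 7.3485 i$)
$Y{\left(-1,D \right)} + M = \left(-15 - -3\right) + 3 i \sqrt{6} = \left(-15 + 3\right) + 3 i \sqrt{6} = -12 + 3 i \sqrt{6}$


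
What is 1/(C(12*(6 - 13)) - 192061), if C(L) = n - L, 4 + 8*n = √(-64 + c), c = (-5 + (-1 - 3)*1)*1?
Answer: -12286560/2358743072473 - 8*I*√73/2358743072473 ≈ -5.2089e-6 - 2.8978e-11*I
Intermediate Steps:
c = -9 (c = (-5 - 4*1)*1 = (-5 - 4)*1 = -9*1 = -9)
n = -½ + I*√73/8 (n = -½ + √(-64 - 9)/8 = -½ + √(-73)/8 = -½ + (I*√73)/8 = -½ + I*√73/8 ≈ -0.5 + 1.068*I)
C(L) = -½ - L + I*√73/8 (C(L) = (-½ + I*√73/8) - L = -½ - L + I*√73/8)
1/(C(12*(6 - 13)) - 192061) = 1/((-½ - 12*(6 - 13) + I*√73/8) - 192061) = 1/((-½ - 12*(-7) + I*√73/8) - 192061) = 1/((-½ - 1*(-84) + I*√73/8) - 192061) = 1/((-½ + 84 + I*√73/8) - 192061) = 1/((167/2 + I*√73/8) - 192061) = 1/(-383955/2 + I*√73/8)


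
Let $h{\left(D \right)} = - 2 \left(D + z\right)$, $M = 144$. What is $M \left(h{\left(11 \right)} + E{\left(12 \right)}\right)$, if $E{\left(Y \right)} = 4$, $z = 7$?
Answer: $-4608$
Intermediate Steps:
$h{\left(D \right)} = -14 - 2 D$ ($h{\left(D \right)} = - 2 \left(D + 7\right) = - 2 \left(7 + D\right) = -14 - 2 D$)
$M \left(h{\left(11 \right)} + E{\left(12 \right)}\right) = 144 \left(\left(-14 - 22\right) + 4\right) = 144 \left(-36 + 4\right) = 144 \left(-32\right) = -4608$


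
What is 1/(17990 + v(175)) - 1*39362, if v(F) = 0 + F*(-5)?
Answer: -673680629/17115 ≈ -39362.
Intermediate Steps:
v(F) = -5*F (v(F) = 0 - 5*F = -5*F)
1/(17990 + v(175)) - 1*39362 = 1/(17990 - 5*175) - 1*39362 = 1/(17990 - 875) - 39362 = 1/17115 - 39362 = -673680629/17115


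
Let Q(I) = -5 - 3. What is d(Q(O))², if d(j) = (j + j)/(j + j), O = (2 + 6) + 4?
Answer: 1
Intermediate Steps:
O = 12 (O = 8 + 4 = 12)
Q(I) = -8
d(j) = 1 (d(j) = (2*j)/((2*j)) = (2*j)*(1/(2*j)) = 1)
d(Q(O))² = 1² = 1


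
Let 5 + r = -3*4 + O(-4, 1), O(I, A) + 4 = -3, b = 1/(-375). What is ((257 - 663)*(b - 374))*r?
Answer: -455535248/125 ≈ -3.6443e+6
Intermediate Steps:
b = -1/375 ≈ -0.0026667
O(I, A) = -7 (O(I, A) = -4 - 3 = -7)
r = -24 (r = -5 + (-3*4 - 7) = -5 + (-12 - 7) = -5 - 19 = -24)
((257 - 663)*(b - 374))*r = ((257 - 663)*(-1/375 - 374))*(-24) = -406*(-140251/375)*(-24) = (56941906/375)*(-24) = -455535248/125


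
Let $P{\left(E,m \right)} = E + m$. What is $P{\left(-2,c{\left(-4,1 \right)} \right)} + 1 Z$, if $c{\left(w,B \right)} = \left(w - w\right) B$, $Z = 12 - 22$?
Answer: $-12$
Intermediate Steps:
$Z = -10$
$c{\left(w,B \right)} = 0$ ($c{\left(w,B \right)} = 0 B = 0$)
$P{\left(-2,c{\left(-4,1 \right)} \right)} + 1 Z = \left(-2 + 0\right) + 1 \left(-10\right) = -2 - 10 = -12$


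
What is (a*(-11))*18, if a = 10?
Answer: -1980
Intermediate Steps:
(a*(-11))*18 = (10*(-11))*18 = -110*18 = -1980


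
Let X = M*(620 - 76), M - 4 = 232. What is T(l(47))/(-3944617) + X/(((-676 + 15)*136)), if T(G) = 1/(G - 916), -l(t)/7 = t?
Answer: -4636029467099/3246202837065 ≈ -1.4281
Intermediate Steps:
M = 236 (M = 4 + 232 = 236)
l(t) = -7*t
X = 128384 (X = 236*(620 - 76) = 236*544 = 128384)
T(G) = 1/(-916 + G)
T(l(47))/(-3944617) + X/(((-676 + 15)*136)) = 1/(-916 - 7*47*(-3944617)) + 128384/(((-676 + 15)*136)) = -1/3944617/(-916 - 329) + 128384/((-661*136)) = -1/3944617/(-1245) + 128384/(-89896) = -1/1245*(-1/3944617) + 128384*(-1/89896) = 1/4911048165 - 944/661 = -4636029467099/3246202837065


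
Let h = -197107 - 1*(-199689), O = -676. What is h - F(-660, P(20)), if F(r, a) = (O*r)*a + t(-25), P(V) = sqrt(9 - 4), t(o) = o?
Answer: 2607 - 446160*sqrt(5) ≈ -9.9504e+5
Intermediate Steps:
P(V) = sqrt(5)
F(r, a) = -25 - 676*a*r (F(r, a) = (-676*r)*a - 25 = -676*a*r - 25 = -25 - 676*a*r)
h = 2582 (h = -197107 + 199689 = 2582)
h - F(-660, P(20)) = 2582 - (-25 - 676*sqrt(5)*(-660)) = 2582 - (-25 + 446160*sqrt(5)) = 2582 + (25 - 446160*sqrt(5)) = 2607 - 446160*sqrt(5)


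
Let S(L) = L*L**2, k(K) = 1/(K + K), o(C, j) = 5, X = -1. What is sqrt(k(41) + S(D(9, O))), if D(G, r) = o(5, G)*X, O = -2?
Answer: I*sqrt(840418)/82 ≈ 11.18*I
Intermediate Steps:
D(G, r) = -5 (D(G, r) = 5*(-1) = -5)
k(K) = 1/(2*K)
S(L) = L**3
sqrt(k(41) + S(D(9, O))) = sqrt((1/2)/41 + (-5)**3) = sqrt((1/2)*(1/41) - 125) = sqrt(1/82 - 125) = sqrt(-10249/82) = I*sqrt(840418)/82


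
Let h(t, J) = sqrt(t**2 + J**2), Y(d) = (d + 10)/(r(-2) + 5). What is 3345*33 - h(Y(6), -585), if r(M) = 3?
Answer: 110385 - sqrt(342229) ≈ 1.0980e+5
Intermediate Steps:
Y(d) = 5/4 + d/8 (Y(d) = (d + 10)/(3 + 5) = (10 + d)/8 = (10 + d)*(1/8) = 5/4 + d/8)
h(t, J) = sqrt(J**2 + t**2)
3345*33 - h(Y(6), -585) = 3345*33 - sqrt((-585)**2 + (5/4 + (1/8)*6)**2) = 110385 - sqrt(342225 + (5/4 + 3/4)**2) = 110385 - sqrt(342225 + 2**2) = 110385 - sqrt(342225 + 4) = 110385 - sqrt(342229)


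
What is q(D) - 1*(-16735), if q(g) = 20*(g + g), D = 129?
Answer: 21895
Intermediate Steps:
q(g) = 40*g (q(g) = 20*(2*g) = 40*g)
q(D) - 1*(-16735) = 40*129 - 1*(-16735) = 5160 + 16735 = 21895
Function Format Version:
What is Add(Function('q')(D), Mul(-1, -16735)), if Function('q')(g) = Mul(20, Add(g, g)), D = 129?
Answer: 21895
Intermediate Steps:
Function('q')(g) = Mul(40, g) (Function('q')(g) = Mul(20, Mul(2, g)) = Mul(40, g))
Add(Function('q')(D), Mul(-1, -16735)) = Add(Mul(40, 129), Mul(-1, -16735)) = Add(5160, 16735) = 21895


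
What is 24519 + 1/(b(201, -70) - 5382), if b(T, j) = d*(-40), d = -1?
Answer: 130980497/5342 ≈ 24519.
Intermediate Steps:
b(T, j) = 40 (b(T, j) = -1*(-40) = 40)
24519 + 1/(b(201, -70) - 5382) = 24519 + 1/(40 - 5382) = 24519 + 1/(-5342) = 24519 - 1/5342 = 130980497/5342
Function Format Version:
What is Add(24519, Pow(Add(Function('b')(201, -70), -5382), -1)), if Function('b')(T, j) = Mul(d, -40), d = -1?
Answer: Rational(130980497, 5342) ≈ 24519.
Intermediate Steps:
Function('b')(T, j) = 40 (Function('b')(T, j) = Mul(-1, -40) = 40)
Add(24519, Pow(Add(Function('b')(201, -70), -5382), -1)) = Add(24519, Pow(Add(40, -5382), -1)) = Add(24519, Pow(-5342, -1)) = Add(24519, Rational(-1, 5342)) = Rational(130980497, 5342)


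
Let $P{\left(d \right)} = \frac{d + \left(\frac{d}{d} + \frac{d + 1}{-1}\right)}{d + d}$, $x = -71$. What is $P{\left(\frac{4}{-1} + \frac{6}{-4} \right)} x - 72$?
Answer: $-72$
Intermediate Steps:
$P{\left(d \right)} = 0$ ($P{\left(d \right)} = \frac{d + \left(1 + \left(1 + d\right) \left(-1\right)\right)}{2 d} = \left(d + \left(1 - \left(1 + d\right)\right)\right) \frac{1}{2 d} = \left(d - d\right) \frac{1}{2 d} = 0 \frac{1}{2 d} = 0$)
$P{\left(\frac{4}{-1} + \frac{6}{-4} \right)} x - 72 = 0 \left(-71\right) - 72 = 0 - 72 = -72$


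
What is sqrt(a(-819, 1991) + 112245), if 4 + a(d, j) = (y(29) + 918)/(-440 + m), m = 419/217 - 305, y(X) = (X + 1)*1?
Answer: sqrt(729565854146555)/80623 ≈ 335.02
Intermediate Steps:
y(X) = 1 + X (y(X) = (1 + X)*1 = 1 + X)
m = -65766/217 (m = 419*(1/217) - 305 = 419/217 - 305 = -65766/217 ≈ -303.07)
a(d, j) = -425350/80623 (a(d, j) = -4 + ((1 + 29) + 918)/(-440 - 65766/217) = -4 + (30 + 918)/(-161246/217) = -4 + 948*(-217/161246) = -4 - 102858/80623 = -425350/80623)
sqrt(a(-819, 1991) + 112245) = sqrt(-425350/80623 + 112245) = sqrt(9049103285/80623) = sqrt(729565854146555)/80623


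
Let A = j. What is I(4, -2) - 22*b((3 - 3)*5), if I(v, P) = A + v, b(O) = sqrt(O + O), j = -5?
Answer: -1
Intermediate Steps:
A = -5
b(O) = sqrt(2)*sqrt(O) (b(O) = sqrt(2*O) = sqrt(2)*sqrt(O))
I(v, P) = -5 + v
I(4, -2) - 22*b((3 - 3)*5) = (-5 + 4) - 22*sqrt(2)*sqrt((3 - 3)*5) = -1 - 22*sqrt(2)*sqrt(0*5) = -1 - 22*sqrt(2)*sqrt(0) = -1 - 22*sqrt(2)*0 = -1 - 22*0 = -1 + 0 = -1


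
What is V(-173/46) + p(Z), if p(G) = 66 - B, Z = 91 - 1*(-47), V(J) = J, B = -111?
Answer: 7969/46 ≈ 173.24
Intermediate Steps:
Z = 138 (Z = 91 + 47 = 138)
p(G) = 177 (p(G) = 66 - 1*(-111) = 66 + 111 = 177)
V(-173/46) + p(Z) = -173/46 + 177 = 7969/46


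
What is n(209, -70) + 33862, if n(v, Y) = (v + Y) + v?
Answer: 34210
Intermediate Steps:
n(v, Y) = Y + 2*v (n(v, Y) = (Y + v) + v = Y + 2*v)
n(209, -70) + 33862 = (-70 + 2*209) + 33862 = (-70 + 418) + 33862 = 348 + 33862 = 34210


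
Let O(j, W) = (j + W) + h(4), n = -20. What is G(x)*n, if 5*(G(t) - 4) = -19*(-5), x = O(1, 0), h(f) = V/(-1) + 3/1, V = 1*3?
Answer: -460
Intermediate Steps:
V = 3
h(f) = 0 (h(f) = 3/(-1) + 3/1 = 3*(-1) + 3*1 = -3 + 3 = 0)
O(j, W) = W + j (O(j, W) = (j + W) + 0 = (W + j) + 0 = W + j)
x = 1 (x = 0 + 1 = 1)
G(t) = 23 (G(t) = 4 + (-19*(-5))/5 = 4 + (1/5)*95 = 4 + 19 = 23)
G(x)*n = 23*(-20) = -460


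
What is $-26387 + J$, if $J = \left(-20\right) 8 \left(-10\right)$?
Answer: $-24787$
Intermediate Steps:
$J = 1600$ ($J = \left(-160\right) \left(-10\right) = 1600$)
$-26387 + J = -26387 + 1600 = -24787$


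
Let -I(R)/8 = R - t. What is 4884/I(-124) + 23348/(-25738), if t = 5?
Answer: 4233719/1106734 ≈ 3.8254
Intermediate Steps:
I(R) = 40 - 8*R (I(R) = -8*(R - 1*5) = -8*(R - 5) = -8*(-5 + R) = 40 - 8*R)
4884/I(-124) + 23348/(-25738) = 4884/(40 - 8*(-124)) + 23348/(-25738) = 4884/(40 + 992) + 23348*(-1/25738) = 4884/1032 - 11674/12869 = 4884*(1/1032) - 11674/12869 = 407/86 - 11674/12869 = 4233719/1106734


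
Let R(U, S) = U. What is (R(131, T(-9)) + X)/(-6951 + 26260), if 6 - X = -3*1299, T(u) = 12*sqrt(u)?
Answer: 4034/19309 ≈ 0.20892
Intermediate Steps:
X = 3903 (X = 6 - (-3)*1299 = 6 - 1*(-3897) = 6 + 3897 = 3903)
(R(131, T(-9)) + X)/(-6951 + 26260) = (131 + 3903)/(-6951 + 26260) = 4034/19309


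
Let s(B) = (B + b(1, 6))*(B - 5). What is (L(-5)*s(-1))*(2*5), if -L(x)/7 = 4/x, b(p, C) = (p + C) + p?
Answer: -2352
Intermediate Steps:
b(p, C) = C + 2*p (b(p, C) = (C + p) + p = C + 2*p)
L(x) = -28/x
s(B) = (-5 + B)*(8 + B) (s(B) = (B + (6 + 2*1))*(B - 5) = (B + (6 + 2))*(-5 + B) = (B + 8)*(-5 + B) = (8 + B)*(-5 + B) = (-5 + B)*(8 + B))
(L(-5)*s(-1))*(2*5) = ((-28/(-5))*(-40 + (-1)² + 3*(-1)))*(2*5) = ((-28*(-⅕))*(-40 + 1 - 3))*10 = ((28/5)*(-42))*10 = -1176/5*10 = -2352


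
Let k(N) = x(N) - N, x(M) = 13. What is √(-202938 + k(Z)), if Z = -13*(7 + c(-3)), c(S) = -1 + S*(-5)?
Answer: 2*I*√50663 ≈ 450.17*I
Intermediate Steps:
c(S) = -1 - 5*S
Z = -273 (Z = -13*(7 + (-1 - 5*(-3))) = -13*(7 + (-1 + 15)) = -13*(7 + 14) = -13*21 = -273)
k(N) = 13 - N
√(-202938 + k(Z)) = √(-202938 + (13 - 1*(-273))) = √(-202938 + (13 + 273)) = √(-202938 + 286) = √(-202652) = 2*I*√50663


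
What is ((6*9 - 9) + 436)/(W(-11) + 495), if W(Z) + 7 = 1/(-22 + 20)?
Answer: 74/75 ≈ 0.98667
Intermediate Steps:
W(Z) = -15/2 (W(Z) = -7 + 1/(-22 + 20) = -7 + 1/(-2) = -7 - ½ = -15/2)
((6*9 - 9) + 436)/(W(-11) + 495) = ((6*9 - 9) + 436)/(-15/2 + 495) = ((54 - 9) + 436)/(975/2) = (45 + 436)*(2/975) = 481*(2/975) = 74/75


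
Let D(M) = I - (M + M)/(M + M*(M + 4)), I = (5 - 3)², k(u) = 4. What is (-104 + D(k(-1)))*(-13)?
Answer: 11726/9 ≈ 1302.9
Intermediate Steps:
I = 4 (I = 2² = 4)
D(M) = 4 - 2*M/(M + M*(4 + M)) (D(M) = 4 - (M + M)/(M + M*(M + 4)) = 4 - 2*M/(M + M*(4 + M)))
(-104 + D(k(-1)))*(-13) = (-104 + 2*(9 + 2*4)/(5 + 4))*(-13) = (-104 + 2*(9 + 8)/9)*(-13) = (-104 + 2*(⅑)*17)*(-13) = (-104 + 34/9)*(-13) = -902/9*(-13) = 11726/9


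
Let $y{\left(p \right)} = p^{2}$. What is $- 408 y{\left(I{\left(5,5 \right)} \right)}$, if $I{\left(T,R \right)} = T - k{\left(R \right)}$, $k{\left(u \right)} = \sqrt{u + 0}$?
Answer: $-12240 + 4080 \sqrt{5} \approx -3116.8$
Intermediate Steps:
$k{\left(u \right)} = \sqrt{u}$
$I{\left(T,R \right)} = T - \sqrt{R}$
$- 408 y{\left(I{\left(5,5 \right)} \right)} = - 408 \left(5 - \sqrt{5}\right)^{2}$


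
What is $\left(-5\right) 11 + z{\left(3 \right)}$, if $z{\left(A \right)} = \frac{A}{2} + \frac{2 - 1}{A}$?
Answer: $- \frac{319}{6} \approx -53.167$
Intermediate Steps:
$z{\left(A \right)} = \frac{1}{A} + \frac{A}{2}$ ($z{\left(A \right)} = A \frac{1}{2} + 1 \frac{1}{A} = \frac{A}{2} + \frac{1}{A} = \frac{1}{A} + \frac{A}{2}$)
$\left(-5\right) 11 + z{\left(3 \right)} = \left(-5\right) 11 + \left(\frac{1}{3} + \frac{1}{2} \cdot 3\right) = -55 + \left(\frac{1}{3} + \frac{3}{2}\right) = -55 + \frac{11}{6} = - \frac{319}{6}$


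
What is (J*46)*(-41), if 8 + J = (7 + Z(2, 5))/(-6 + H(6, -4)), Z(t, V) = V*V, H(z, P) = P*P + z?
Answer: 11316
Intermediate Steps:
H(z, P) = z + P² (H(z, P) = P² + z = z + P²)
Z(t, V) = V²
J = -6 (J = -8 + (7 + 5²)/(-6 + (6 + (-4)²)) = -8 + (7 + 25)/(-6 + (6 + 16)) = -8 + 32/(-6 + 22) = -8 + 32/16 = -8 + 32*(1/16) = -8 + 2 = -6)
(J*46)*(-41) = -6*46*(-41) = -276*(-41) = 11316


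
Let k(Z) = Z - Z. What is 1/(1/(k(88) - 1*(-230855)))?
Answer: 230855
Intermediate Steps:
k(Z) = 0
1/(1/(k(88) - 1*(-230855))) = 1/(1/(0 - 1*(-230855))) = 1/(1/(0 + 230855)) = 1/(1/230855) = 230855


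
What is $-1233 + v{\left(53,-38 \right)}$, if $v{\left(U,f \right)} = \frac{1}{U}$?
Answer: $- \frac{65348}{53} \approx -1233.0$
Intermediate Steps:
$-1233 + v{\left(53,-38 \right)} = -1233 + \frac{1}{53} = - \frac{65348}{53}$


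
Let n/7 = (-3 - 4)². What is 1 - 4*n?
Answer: -1371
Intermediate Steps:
n = 343 (n = 7*(-3 - 4)² = 7*(-7)² = 7*49 = 343)
1 - 4*n = 1 - 4*343 = 1 - 1372 = -1371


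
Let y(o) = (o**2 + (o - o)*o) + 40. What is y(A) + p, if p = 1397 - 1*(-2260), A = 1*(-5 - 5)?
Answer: 3797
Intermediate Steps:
A = -10 (A = 1*(-10) = -10)
y(o) = 40 + o**2 (y(o) = (o**2 + 0*o) + 40 = (o**2 + 0) + 40 = o**2 + 40 = 40 + o**2)
p = 3657 (p = 1397 + 2260 = 3657)
y(A) + p = (40 + (-10)**2) + 3657 = (40 + 100) + 3657 = 140 + 3657 = 3797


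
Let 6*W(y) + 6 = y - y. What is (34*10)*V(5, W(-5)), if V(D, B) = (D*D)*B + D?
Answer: -6800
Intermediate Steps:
W(y) = -1 (W(y) = -1 + (y - y)/6 = -1 + (⅙)*0 = -1 + 0 = -1)
V(D, B) = D + B*D² (V(D, B) = D²*B + D = B*D² + D = D + B*D²)
(34*10)*V(5, W(-5)) = (34*10)*(5*(1 - 1*5)) = 340*(5*(1 - 5)) = 340*(5*(-4)) = 340*(-20) = -6800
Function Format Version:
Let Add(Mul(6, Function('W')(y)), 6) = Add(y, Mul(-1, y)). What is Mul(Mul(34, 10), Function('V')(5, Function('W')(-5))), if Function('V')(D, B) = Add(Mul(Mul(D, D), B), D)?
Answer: -6800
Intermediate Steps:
Function('W')(y) = -1 (Function('W')(y) = Add(-1, Mul(Rational(1, 6), Add(y, Mul(-1, y)))) = Add(-1, Mul(Rational(1, 6), 0)) = Add(-1, 0) = -1)
Function('V')(D, B) = Add(D, Mul(B, Pow(D, 2))) (Function('V')(D, B) = Add(Mul(Pow(D, 2), B), D) = Add(Mul(B, Pow(D, 2)), D) = Add(D, Mul(B, Pow(D, 2))))
Mul(Mul(34, 10), Function('V')(5, Function('W')(-5))) = Mul(Mul(34, 10), Mul(5, Add(1, Mul(-1, 5)))) = Mul(340, Mul(5, Add(1, -5))) = Mul(340, Mul(5, -4)) = Mul(340, -20) = -6800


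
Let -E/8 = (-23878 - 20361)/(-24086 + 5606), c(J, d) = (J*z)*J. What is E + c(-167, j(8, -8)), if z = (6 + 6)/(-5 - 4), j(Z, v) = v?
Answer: -28647453/770 ≈ -37205.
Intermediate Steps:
z = -4/3 (z = 12/(-9) = 12*(-⅑) = -4/3 ≈ -1.3333)
c(J, d) = -4*J²/3 (c(J, d) = (J*(-4/3))*J = (-4*J/3)*J = -4*J²/3)
E = -44239/2310 (E = -8*(-23878 - 20361)/(-24086 + 5606) = -(-353912)/(-18480) = -(-353912)*(-1)/18480 = -8*44239/18480 = -44239/2310 ≈ -19.151)
E + c(-167, j(8, -8)) = -44239/2310 - 4/3*(-167)² = -44239/2310 - 4/3*27889 = -44239/2310 - 111556/3 = -28647453/770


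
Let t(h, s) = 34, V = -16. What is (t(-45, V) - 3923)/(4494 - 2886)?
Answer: -3889/1608 ≈ -2.4185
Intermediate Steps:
(t(-45, V) - 3923)/(4494 - 2886) = (34 - 3923)/(4494 - 2886) = -3889/1608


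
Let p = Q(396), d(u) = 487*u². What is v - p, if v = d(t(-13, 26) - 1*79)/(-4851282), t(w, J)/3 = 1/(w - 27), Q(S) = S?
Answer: -3078644500303/7762051200 ≈ -396.63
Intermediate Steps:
t(w, J) = 3/(-27 + w) (t(w, J) = 3/(w - 27) = 3/(-27 + w))
v = -4872225103/7762051200 (v = (487*(3/(-27 - 13) - 1*79)²)/(-4851282) = (487*(3/(-40) - 79)²)*(-1/4851282) = (487*(3*(-1/40) - 79)²)*(-1/4851282) = (487*(-3/40 - 79)²)*(-1/4851282) = (487*(-3163/40)²)*(-1/4851282) = (487*(10004569/1600))*(-1/4851282) = (4872225103/1600)*(-1/4851282) = -4872225103/7762051200 ≈ -0.62770)
p = 396
v - p = -4872225103/7762051200 - 1*396 = -4872225103/7762051200 - 396 = -3078644500303/7762051200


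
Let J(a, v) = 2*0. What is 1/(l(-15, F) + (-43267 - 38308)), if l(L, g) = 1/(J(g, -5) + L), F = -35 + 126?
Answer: -15/1223626 ≈ -1.2259e-5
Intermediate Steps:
F = 91
J(a, v) = 0
l(L, g) = 1/L (l(L, g) = 1/(0 + L) = 1/L)
1/(l(-15, F) + (-43267 - 38308)) = 1/(1/(-15) + (-43267 - 38308)) = 1/(-1/15 - 81575) = 1/(-1223626/15) = -15/1223626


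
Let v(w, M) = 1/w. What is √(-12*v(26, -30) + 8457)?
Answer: 3*√158795/13 ≈ 91.959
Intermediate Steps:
√(-12*v(26, -30) + 8457) = √(-12/26 + 8457) = √(-12*1/26 + 8457) = √(-6/13 + 8457) = √(109935/13) = 3*√158795/13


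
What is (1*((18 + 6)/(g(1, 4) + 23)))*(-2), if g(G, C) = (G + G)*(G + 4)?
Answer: -16/11 ≈ -1.4545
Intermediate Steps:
g(G, C) = 2*G*(4 + G) (g(G, C) = (2*G)*(4 + G) = 2*G*(4 + G))
(1*((18 + 6)/(g(1, 4) + 23)))*(-2) = (1*((18 + 6)/(2*1*(4 + 1) + 23)))*(-2) = (1*(24/(2*1*5 + 23)))*(-2) = (1*(24/(10 + 23)))*(-2) = (1*(24/33))*(-2) = (1*(24*(1/33)))*(-2) = (1*(8/11))*(-2) = (8/11)*(-2) = -16/11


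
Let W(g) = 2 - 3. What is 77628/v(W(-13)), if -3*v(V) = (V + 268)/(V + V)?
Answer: 155256/89 ≈ 1744.4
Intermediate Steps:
W(g) = -1
v(V) = -(268 + V)/(6*V) (v(V) = -(V + 268)/(3*(V + V)) = -(268 + V)/(3*(2*V)) = -(268 + V)*1/(2*V)/3 = -(268 + V)/(6*V))
77628/v(W(-13)) = 77628/(((1/6)*(-268 - 1*(-1))/(-1))) = 77628/(((1/6)*(-1)*(-268 + 1))) = 77628/(((1/6)*(-1)*(-267))) = 77628/(89/2) = 77628*(2/89) = 155256/89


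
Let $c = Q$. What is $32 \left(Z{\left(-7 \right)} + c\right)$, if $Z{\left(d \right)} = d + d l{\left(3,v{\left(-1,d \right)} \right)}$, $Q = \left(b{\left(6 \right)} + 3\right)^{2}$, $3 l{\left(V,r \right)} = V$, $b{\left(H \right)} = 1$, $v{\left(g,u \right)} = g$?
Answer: $64$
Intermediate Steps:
$l{\left(V,r \right)} = \frac{V}{3}$
$Q = 16$ ($Q = \left(1 + 3\right)^{2} = 4^{2} = 16$)
$c = 16$
$Z{\left(d \right)} = 2 d$ ($Z{\left(d \right)} = d + d \frac{1}{3} \cdot 3 = d + d 1 = d + d = 2 d$)
$32 \left(Z{\left(-7 \right)} + c\right) = 32 \left(2 \left(-7\right) + 16\right) = 32 \left(-14 + 16\right) = 32 \cdot 2 = 64$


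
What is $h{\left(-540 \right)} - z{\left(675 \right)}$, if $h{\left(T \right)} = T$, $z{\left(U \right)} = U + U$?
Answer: $-1890$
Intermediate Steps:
$z{\left(U \right)} = 2 U$
$h{\left(-540 \right)} - z{\left(675 \right)} = -540 - 2 \cdot 675 = -540 - 1350 = -1890$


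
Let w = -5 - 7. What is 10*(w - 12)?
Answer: -240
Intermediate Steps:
w = -12
10*(w - 12) = 10*(-12 - 12) = 10*(-24) = -240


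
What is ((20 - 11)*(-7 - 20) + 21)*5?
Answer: -1110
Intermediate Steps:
((20 - 11)*(-7 - 20) + 21)*5 = (9*(-27) + 21)*5 = (-243 + 21)*5 = -222*5 = -1110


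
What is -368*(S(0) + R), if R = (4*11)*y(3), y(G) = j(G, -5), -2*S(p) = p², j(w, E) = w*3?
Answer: -145728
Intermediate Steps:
j(w, E) = 3*w
S(p) = -p²/2
y(G) = 3*G
R = 396 (R = (4*11)*(3*3) = 44*9 = 396)
-368*(S(0) + R) = -368*(-½*0² + 396) = -368*(-½*0 + 396) = -368*(0 + 396) = -368*396 = -145728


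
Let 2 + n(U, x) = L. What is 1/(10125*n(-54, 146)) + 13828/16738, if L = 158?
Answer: 10920671369/13218835500 ≈ 0.82615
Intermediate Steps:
n(U, x) = 156 (n(U, x) = -2 + 158 = 156)
1/(10125*n(-54, 146)) + 13828/16738 = 1/(10125*156) + 13828/16738 = (1/10125)*(1/156) + 13828*(1/16738) = 1/1579500 + 6914/8369 = 10920671369/13218835500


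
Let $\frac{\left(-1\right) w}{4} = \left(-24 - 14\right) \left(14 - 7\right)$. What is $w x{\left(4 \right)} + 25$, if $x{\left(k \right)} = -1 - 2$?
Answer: $-3167$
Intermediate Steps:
$x{\left(k \right)} = -3$ ($x{\left(k \right)} = -1 - 2 = -3$)
$w = 1064$ ($w = - 4 \left(-24 - 14\right) \left(14 - 7\right) = - 4 \left(- 38 \left(14 - 7\right)\right) = - 4 \left(\left(-38\right) 7\right) = \left(-4\right) \left(-266\right) = 1064$)
$w x{\left(4 \right)} + 25 = 1064 \left(-3\right) + 25 = -3192 + 25 = -3167$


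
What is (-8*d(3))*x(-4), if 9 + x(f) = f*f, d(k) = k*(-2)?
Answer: 336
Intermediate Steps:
d(k) = -2*k
x(f) = -9 + f² (x(f) = -9 + f*f = -9 + f²)
(-8*d(3))*x(-4) = (-(-16)*3)*(-9 + (-4)²) = (-8*(-6))*(-9 + 16) = 48*7 = 336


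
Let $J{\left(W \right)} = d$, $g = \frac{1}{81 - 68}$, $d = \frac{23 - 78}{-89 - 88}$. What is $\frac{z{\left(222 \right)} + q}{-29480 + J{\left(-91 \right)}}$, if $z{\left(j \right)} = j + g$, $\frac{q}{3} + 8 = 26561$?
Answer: $- \frac{183806358}{67832765} \approx -2.7097$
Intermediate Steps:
$q = 79659$ ($q = -24 + 3 \cdot 26561 = -24 + 79683 = 79659$)
$d = \frac{55}{177}$ ($d = - \frac{55}{-177} = \left(-55\right) \left(- \frac{1}{177}\right) = \frac{55}{177} \approx 0.31073$)
$g = \frac{1}{13} \approx 0.076923$
$J{\left(W \right)} = \frac{55}{177}$
$z{\left(j \right)} = \frac{1}{13} + j$ ($z{\left(j \right)} = j + \frac{1}{13} = \frac{1}{13} + j$)
$\frac{z{\left(222 \right)} + q}{-29480 + J{\left(-91 \right)}} = \frac{\left(\frac{1}{13} + 222\right) + 79659}{-29480 + \frac{55}{177}} = \frac{\frac{2887}{13} + 79659}{- \frac{5217905}{177}} = \frac{1038454}{13} \left(- \frac{177}{5217905}\right) = - \frac{183806358}{67832765}$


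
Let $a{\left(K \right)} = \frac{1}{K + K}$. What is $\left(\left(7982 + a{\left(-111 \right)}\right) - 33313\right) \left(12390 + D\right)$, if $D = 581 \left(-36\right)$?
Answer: $\frac{7990969343}{37} \approx 2.1597 \cdot 10^{8}$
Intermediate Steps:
$a{\left(K \right)} = \frac{1}{2 K}$
$D = -20916$
$\left(\left(7982 + a{\left(-111 \right)}\right) - 33313\right) \left(12390 + D\right) = \left(\left(7982 + \frac{1}{2 \left(-111\right)}\right) - 33313\right) \left(12390 - 20916\right) = \left(\left(7982 + \frac{1}{2} \left(- \frac{1}{111}\right)\right) - 33313\right) \left(-8526\right) = \left(\left(7982 - \frac{1}{222}\right) - 33313\right) \left(-8526\right) = \left(\frac{1772003}{222} - 33313\right) \left(-8526\right) = \left(- \frac{5623483}{222}\right) \left(-8526\right) = \frac{7990969343}{37}$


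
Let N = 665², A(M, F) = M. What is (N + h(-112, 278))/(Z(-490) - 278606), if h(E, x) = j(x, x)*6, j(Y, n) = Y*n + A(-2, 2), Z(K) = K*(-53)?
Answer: -905917/252636 ≈ -3.5859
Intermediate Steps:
Z(K) = -53*K
N = 442225
j(Y, n) = -2 + Y*n (j(Y, n) = Y*n - 2 = -2 + Y*n)
h(E, x) = -12 + 6*x² (h(E, x) = (-2 + x*x)*6 = (-2 + x²)*6 = -12 + 6*x²)
(N + h(-112, 278))/(Z(-490) - 278606) = (442225 + (-12 + 6*278²))/(-53*(-490) - 278606) = (442225 + (-12 + 6*77284))/(25970 - 278606) = (442225 + (-12 + 463704))/(-252636) = (442225 + 463692)*(-1/252636) = 905917*(-1/252636) = -905917/252636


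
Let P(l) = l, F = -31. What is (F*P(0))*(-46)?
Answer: 0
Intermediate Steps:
(F*P(0))*(-46) = -31*0*(-46) = 0*(-46) = 0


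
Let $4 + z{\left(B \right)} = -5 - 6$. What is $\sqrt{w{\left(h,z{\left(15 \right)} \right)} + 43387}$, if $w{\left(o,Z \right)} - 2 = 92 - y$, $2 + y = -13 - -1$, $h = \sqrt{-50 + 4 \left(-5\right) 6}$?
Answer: $\sqrt{43495} \approx 208.55$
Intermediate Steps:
$h = i \sqrt{170}$ ($h = \sqrt{-50 - 120} = \sqrt{-170} = i \sqrt{170} \approx 13.038 i$)
$z{\left(B \right)} = -15$ ($z{\left(B \right)} = -4 - 11 = -15$)
$y = -14$ ($y = -2 - 12 = -14$)
$w{\left(o,Z \right)} = 108$ ($w{\left(o,Z \right)} = 2 + \left(92 - -14\right) = 2 + \left(92 + 14\right) = 2 + 106 = 108$)
$\sqrt{w{\left(h,z{\left(15 \right)} \right)} + 43387} = \sqrt{108 + 43387} = \sqrt{43495}$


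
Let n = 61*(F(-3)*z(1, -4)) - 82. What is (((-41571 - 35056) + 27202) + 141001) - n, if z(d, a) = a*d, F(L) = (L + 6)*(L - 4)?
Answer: 86534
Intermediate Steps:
F(L) = (-4 + L)*(6 + L) (F(L) = (6 + L)*(-4 + L) = (-4 + L)*(6 + L))
n = 5042 (n = 61*((-24 + (-3)² + 2*(-3))*(-4*1)) - 82 = 61*((-24 + 9 - 6)*(-4)) - 82 = 61*(-21*(-4)) - 82 = 61*84 - 82 = 5124 - 82 = 5042)
(((-41571 - 35056) + 27202) + 141001) - n = (((-41571 - 35056) + 27202) + 141001) - 1*5042 = ((-76627 + 27202) + 141001) - 5042 = (-49425 + 141001) - 5042 = 91576 - 5042 = 86534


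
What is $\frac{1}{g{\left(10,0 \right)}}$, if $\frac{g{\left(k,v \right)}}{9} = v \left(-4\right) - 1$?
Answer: $- \frac{1}{9} \approx -0.11111$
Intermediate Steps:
$g{\left(k,v \right)} = -9 - 36 v$ ($g{\left(k,v \right)} = 9 \left(v \left(-4\right) - 1\right) = 9 \left(- 4 v - 1\right) = 9 \left(-1 - 4 v\right) = -9 - 36 v$)
$\frac{1}{g{\left(10,0 \right)}} = \frac{1}{-9 - 0} = \frac{1}{-9 + 0} = \frac{1}{-9} = - \frac{1}{9}$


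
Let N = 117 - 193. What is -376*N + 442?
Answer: 29018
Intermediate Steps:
N = -76
-376*N + 442 = -376*(-76) + 442 = 28576 + 442 = 29018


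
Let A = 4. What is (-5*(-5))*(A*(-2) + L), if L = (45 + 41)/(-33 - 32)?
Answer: -3030/13 ≈ -233.08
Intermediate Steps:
L = -86/65 (L = 86/(-65) = 86*(-1/65) = -86/65 ≈ -1.3231)
(-5*(-5))*(A*(-2) + L) = (-5*(-5))*(4*(-2) - 86/65) = 25*(-8 - 86/65) = 25*(-606/65) = -3030/13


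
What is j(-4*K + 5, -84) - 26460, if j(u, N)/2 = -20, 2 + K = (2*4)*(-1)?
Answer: -26500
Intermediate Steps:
K = -10 (K = -2 + (2*4)*(-1) = -2 + 8*(-1) = -2 - 8 = -10)
j(u, N) = -40 (j(u, N) = 2*(-20) = -40)
j(-4*K + 5, -84) - 26460 = -40 - 26460 = -26500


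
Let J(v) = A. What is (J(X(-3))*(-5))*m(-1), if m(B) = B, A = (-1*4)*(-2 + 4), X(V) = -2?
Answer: -40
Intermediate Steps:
A = -8 (A = -4*2 = -8)
J(v) = -8
(J(X(-3))*(-5))*m(-1) = -8*(-5)*(-1) = 40*(-1) = -40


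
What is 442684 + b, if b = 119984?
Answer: 562668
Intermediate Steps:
442684 + b = 442684 + 119984 = 562668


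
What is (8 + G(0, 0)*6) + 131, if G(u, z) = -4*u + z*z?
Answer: 139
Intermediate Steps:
G(u, z) = z² - 4*u (G(u, z) = -4*u + z² = z² - 4*u)
(8 + G(0, 0)*6) + 131 = (8 + (0² - 4*0)*6) + 131 = (8 + (0 + 0)*6) + 131 = (8 + 0*6) + 131 = (8 + 0) + 131 = 8 + 131 = 139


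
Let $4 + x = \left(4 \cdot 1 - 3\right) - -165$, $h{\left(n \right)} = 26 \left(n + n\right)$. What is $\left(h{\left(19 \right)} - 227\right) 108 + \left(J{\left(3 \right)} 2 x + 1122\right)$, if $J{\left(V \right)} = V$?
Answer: $84282$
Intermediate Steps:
$h{\left(n \right)} = 52 n$ ($h{\left(n \right)} = 26 \cdot 2 n = 52 n$)
$x = 162$ ($x = -4 + \left(\left(4 \cdot 1 - 3\right) - -165\right) = -4 + \left(\left(4 - 3\right) + 165\right) = -4 + \left(1 + 165\right) = -4 + 166 = 162$)
$\left(h{\left(19 \right)} - 227\right) 108 + \left(J{\left(3 \right)} 2 x + 1122\right) = \left(52 \cdot 19 - 227\right) 108 + \left(3 \cdot 2 \cdot 162 + 1122\right) = \left(988 - 227\right) 108 + \left(6 \cdot 162 + 1122\right) = 761 \cdot 108 + \left(972 + 1122\right) = 82188 + 2094 = 84282$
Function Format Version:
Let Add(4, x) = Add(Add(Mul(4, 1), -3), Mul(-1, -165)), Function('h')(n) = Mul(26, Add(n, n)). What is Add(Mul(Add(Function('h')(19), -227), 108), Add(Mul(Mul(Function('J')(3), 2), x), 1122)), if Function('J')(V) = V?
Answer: 84282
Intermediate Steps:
Function('h')(n) = Mul(52, n) (Function('h')(n) = Mul(26, Mul(2, n)) = Mul(52, n))
x = 162 (x = Add(-4, Add(Add(Mul(4, 1), -3), Mul(-1, -165))) = Add(-4, Add(Add(4, -3), 165)) = Add(-4, Add(1, 165)) = Add(-4, 166) = 162)
Add(Mul(Add(Function('h')(19), -227), 108), Add(Mul(Mul(Function('J')(3), 2), x), 1122)) = Add(Mul(Add(Mul(52, 19), -227), 108), Add(Mul(Mul(3, 2), 162), 1122)) = Add(Mul(Add(988, -227), 108), Add(Mul(6, 162), 1122)) = Add(Mul(761, 108), Add(972, 1122)) = Add(82188, 2094) = 84282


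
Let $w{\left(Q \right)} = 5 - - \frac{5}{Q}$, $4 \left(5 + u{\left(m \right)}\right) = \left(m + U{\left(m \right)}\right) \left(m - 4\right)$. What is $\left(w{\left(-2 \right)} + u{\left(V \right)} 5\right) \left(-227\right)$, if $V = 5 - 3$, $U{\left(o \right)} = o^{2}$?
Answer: $\frac{17025}{2} \approx 8512.5$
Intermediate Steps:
$V = 2$
$u{\left(m \right)} = -5 + \frac{\left(-4 + m\right) \left(m + m^{2}\right)}{4}$ ($u{\left(m \right)} = -5 + \frac{\left(m + m^{2}\right) \left(m - 4\right)}{4} = -5 + \frac{\left(m + m^{2}\right) \left(-4 + m\right)}{4} = -5 + \frac{\left(-4 + m\right) \left(m + m^{2}\right)}{4}$)
$w{\left(Q \right)} = 5 + \frac{5}{Q}$
$\left(w{\left(-2 \right)} + u{\left(V \right)} 5\right) \left(-227\right) = \left(\left(5 + \frac{5}{-2}\right) + \left(-5 - 2 - \frac{3 \cdot 2^{2}}{4} + \frac{2^{3}}{4}\right) 5\right) \left(-227\right) = \left(\left(5 + 5 \left(- \frac{1}{2}\right)\right) + \left(-5 - 2 - 3 + \frac{1}{4} \cdot 8\right) 5\right) \left(-227\right) = \left(\left(5 - \frac{5}{2}\right) + \left(-5 - 2 - 3 + 2\right) 5\right) \left(-227\right) = \left(\frac{5}{2} - 40\right) \left(-227\right) = \left(- \frac{75}{2}\right) \left(-227\right) = \frac{17025}{2}$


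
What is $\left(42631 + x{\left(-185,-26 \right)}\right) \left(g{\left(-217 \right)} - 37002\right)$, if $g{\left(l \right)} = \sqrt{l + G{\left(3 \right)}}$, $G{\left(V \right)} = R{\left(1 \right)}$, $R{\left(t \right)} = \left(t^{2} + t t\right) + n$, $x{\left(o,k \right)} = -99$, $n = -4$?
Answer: $-1573769064 + 42532 i \sqrt{219} \approx -1.5738 \cdot 10^{9} + 6.2942 \cdot 10^{5} i$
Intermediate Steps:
$R{\left(t \right)} = -4 + 2 t^{2}$ ($R{\left(t \right)} = \left(t^{2} + t t\right) - 4 = \left(t^{2} + t^{2}\right) - 4 = 2 t^{2} - 4 = -4 + 2 t^{2}$)
$G{\left(V \right)} = -2$ ($G{\left(V \right)} = -4 + 2 \cdot 1^{2} = -4 + 2 \cdot 1 = -4 + 2 = -2$)
$g{\left(l \right)} = \sqrt{-2 + l}$ ($g{\left(l \right)} = \sqrt{l - 2} = \sqrt{-2 + l}$)
$\left(42631 + x{\left(-185,-26 \right)}\right) \left(g{\left(-217 \right)} - 37002\right) = \left(42631 - 99\right) \left(\sqrt{-2 - 217} - 37002\right) = 42532 \left(\sqrt{-219} - 37002\right) = 42532 \left(i \sqrt{219} - 37002\right) = 42532 \left(-37002 + i \sqrt{219}\right) = -1573769064 + 42532 i \sqrt{219}$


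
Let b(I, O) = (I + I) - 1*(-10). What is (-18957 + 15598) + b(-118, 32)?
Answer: -3585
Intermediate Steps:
b(I, O) = 10 + 2*I (b(I, O) = 2*I + 10 = 10 + 2*I)
(-18957 + 15598) + b(-118, 32) = (-18957 + 15598) + (10 + 2*(-118)) = -3359 + (10 - 236) = -3359 - 226 = -3585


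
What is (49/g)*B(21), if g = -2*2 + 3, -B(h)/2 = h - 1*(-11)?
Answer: 3136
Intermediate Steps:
B(h) = -22 - 2*h (B(h) = -2*(h - 1*(-11)) = -2*(h + 11) = -2*(11 + h) = -22 - 2*h)
g = -1 (g = -4 + 3 = -1)
(49/g)*B(21) = (49/(-1))*(-22 - 2*21) = (49*(-1))*(-22 - 42) = -49*(-64) = 3136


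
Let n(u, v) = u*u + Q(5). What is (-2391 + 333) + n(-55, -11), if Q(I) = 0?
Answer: 967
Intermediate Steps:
n(u, v) = u**2 (n(u, v) = u*u + 0 = u**2 + 0 = u**2)
(-2391 + 333) + n(-55, -11) = (-2391 + 333) + (-55)**2 = -2058 + 3025 = 967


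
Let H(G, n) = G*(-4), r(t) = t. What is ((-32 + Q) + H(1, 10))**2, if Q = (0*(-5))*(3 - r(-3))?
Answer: 1296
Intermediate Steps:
H(G, n) = -4*G
Q = 0 (Q = (0*(-5))*(3 - 1*(-3)) = 0*(3 + 3) = 0*6 = 0)
((-32 + Q) + H(1, 10))**2 = ((-32 + 0) - 4*1)**2 = (-32 - 4)**2 = (-36)**2 = 1296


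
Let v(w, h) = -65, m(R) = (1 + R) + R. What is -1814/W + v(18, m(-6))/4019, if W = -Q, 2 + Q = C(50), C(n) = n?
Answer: 3643673/96456 ≈ 37.776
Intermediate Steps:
Q = 48 (Q = -2 + 50 = 48)
m(R) = 1 + 2*R
W = -48 (W = -1*48 = -48)
-1814/W + v(18, m(-6))/4019 = -1814/(-48) - 65/4019 = -1814*(-1/48) - 65*1/4019 = 907/24 - 65/4019 = 3643673/96456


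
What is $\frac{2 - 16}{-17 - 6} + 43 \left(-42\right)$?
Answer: $- \frac{41524}{23} \approx -1805.4$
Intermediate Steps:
$\frac{2 - 16}{-17 - 6} + 43 \left(-42\right) = - \frac{14}{-23} - 1806 = \left(-14\right) \left(- \frac{1}{23}\right) - 1806 = \frac{14}{23} - 1806 = - \frac{41524}{23}$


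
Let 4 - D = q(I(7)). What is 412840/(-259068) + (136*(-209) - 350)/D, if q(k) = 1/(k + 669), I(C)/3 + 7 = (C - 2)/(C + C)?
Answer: -8469167323193/1176622089 ≈ -7197.9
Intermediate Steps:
I(C) = -21 + 3*(-2 + C)/(2*C) (I(C) = -21 + 3*((C - 2)/(C + C)) = -21 + 3*((-2 + C)/((2*C))) = -21 + 3*((-2 + C)*(1/(2*C))) = -21 + 3*((-2 + C)/(2*C)) = -21 + 3*(-2 + C)/(2*C))
q(k) = 1/(669 + k)
D = 36334/9087 (D = 4 - 1/(669 + (-39/2 - 3/7)) = 4 - 1/(669 - 279/14) = 4 - 1/9087/14 = 4 - 1*14/9087 = 4 - 14/9087 = 36334/9087 ≈ 3.9985)
412840/(-259068) + (136*(-209) - 350)/D = 412840/(-259068) + (136*(-209) - 350)/(36334/9087) = 412840*(-1/259068) + (-28424 - 350)*(9087/36334) = -103210/64767 - 28774*9087/36334 = -103210/64767 - 130734669/18167 = -8469167323193/1176622089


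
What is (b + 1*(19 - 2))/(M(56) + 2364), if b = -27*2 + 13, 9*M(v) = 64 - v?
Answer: -54/5321 ≈ -0.010148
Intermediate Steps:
M(v) = 64/9 - v/9 (M(v) = (64 - v)/9 = 64/9 - v/9)
b = -41 (b = -54 + 13 = -41)
(b + 1*(19 - 2))/(M(56) + 2364) = (-41 + 1*(19 - 2))/((64/9 - 1/9*56) + 2364) = (-41 + 1*17)/((64/9 - 56/9) + 2364) = (-41 + 17)/(8/9 + 2364) = -24/21284/9 = -24*9/21284 = -54/5321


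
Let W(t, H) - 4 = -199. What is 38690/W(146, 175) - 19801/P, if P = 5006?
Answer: -39508667/195234 ≈ -202.37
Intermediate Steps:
W(t, H) = -195 (W(t, H) = 4 - 199 = -195)
38690/W(146, 175) - 19801/P = 38690/(-195) - 19801/5006 = 38690*(-1/195) - 19801*1/5006 = -7738/39 - 19801/5006 = -39508667/195234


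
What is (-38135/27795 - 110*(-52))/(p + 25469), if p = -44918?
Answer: -31789853/108116991 ≈ -0.29403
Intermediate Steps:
(-38135/27795 - 110*(-52))/(p + 25469) = (-38135/27795 - 110*(-52))/(-44918 + 25469) = (-38135*1/27795 + 5720)/(-19449) = (-7627/5559 + 5720)*(-1/19449) = (31789853/5559)*(-1/19449) = -31789853/108116991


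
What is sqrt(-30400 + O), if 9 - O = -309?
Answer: 13*I*sqrt(178) ≈ 173.44*I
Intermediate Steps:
O = 318 (O = 9 - 1*(-309) = 9 + 309 = 318)
sqrt(-30400 + O) = sqrt(-30400 + 318) = sqrt(-30082) = 13*I*sqrt(178)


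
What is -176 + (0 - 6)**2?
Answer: -140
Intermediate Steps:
-176 + (0 - 6)**2 = -176 + (-6)**2 = -176 + 36 = -140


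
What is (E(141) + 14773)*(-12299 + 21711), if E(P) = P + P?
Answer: 141697660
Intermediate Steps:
E(P) = 2*P
(E(141) + 14773)*(-12299 + 21711) = (2*141 + 14773)*(-12299 + 21711) = (282 + 14773)*9412 = 15055*9412 = 141697660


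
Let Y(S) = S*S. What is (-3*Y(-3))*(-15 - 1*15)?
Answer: 810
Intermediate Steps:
Y(S) = S²
(-3*Y(-3))*(-15 - 1*15) = (-3*(-3)²)*(-15 - 1*15) = (-3*9)*(-15 - 15) = -27*(-30) = 810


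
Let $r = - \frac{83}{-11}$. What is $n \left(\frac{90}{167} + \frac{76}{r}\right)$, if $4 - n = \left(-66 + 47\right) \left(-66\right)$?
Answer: $- \frac{183852500}{13861} \approx -13264.0$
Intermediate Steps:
$r = \frac{83}{11}$ ($r = \left(-83\right) \left(- \frac{1}{11}\right) = \frac{83}{11} \approx 7.5455$)
$n = -1250$ ($n = 4 - \left(-66 + 47\right) \left(-66\right) = 4 - \left(-19\right) \left(-66\right) = 4 - 1254 = -1250$)
$n \left(\frac{90}{167} + \frac{76}{r}\right) = - 1250 \left(\frac{90}{167} + \frac{76}{\frac{83}{11}}\right) = - 1250 \left(90 \cdot \frac{1}{167} + 76 \cdot \frac{11}{83}\right) = - 1250 \left(\frac{90}{167} + \frac{836}{83}\right) = \left(-1250\right) \frac{147082}{13861} = - \frac{183852500}{13861}$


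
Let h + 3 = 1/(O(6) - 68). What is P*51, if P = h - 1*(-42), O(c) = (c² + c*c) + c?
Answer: 19941/10 ≈ 1994.1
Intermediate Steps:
O(c) = c + 2*c² (O(c) = (c² + c²) + c = 2*c² + c = c + 2*c²)
h = -29/10 (h = -3 + 1/(6*(1 + 2*6) - 68) = -3 + 1/(6*(1 + 12) - 68) = -3 + 1/(6*13 - 68) = -3 + 1/(78 - 68) = -3 + 1/10 = -3 + ⅒ = -29/10 ≈ -2.9000)
P = 391/10 (P = -29/10 - 1*(-42) = -29/10 + 42 = 391/10 ≈ 39.100)
P*51 = (391/10)*51 = 19941/10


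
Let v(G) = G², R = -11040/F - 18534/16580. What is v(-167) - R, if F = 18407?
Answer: 4255957001939/152594030 ≈ 27891.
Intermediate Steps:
R = -262099269/152594030 (R = -11040/18407 - 18534/16580 = -11040*1/18407 - 18534*1/16580 = -11040/18407 - 9267/8290 = -262099269/152594030 ≈ -1.7176)
v(-167) - R = (-167)² - 1*(-262099269/152594030) = 27889 + 262099269/152594030 = 4255957001939/152594030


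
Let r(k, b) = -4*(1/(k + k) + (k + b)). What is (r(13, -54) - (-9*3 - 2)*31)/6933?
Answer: 13817/90129 ≈ 0.15330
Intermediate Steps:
r(k, b) = -4*b - 4*k - 2/k (r(k, b) = -4*(1/(2*k) + (b + k)) = -4*(b + k + 1/(2*k)) = -4*b - 4*k - 2/k)
(r(13, -54) - (-9*3 - 2)*31)/6933 = (2*(-1 - 2*13*(-54 + 13))/13 - (-9*3 - 2)*31)/6933 = (2*(1/13)*(-1 - 2*13*(-41)) - (-27 - 2)*31)*(1/6933) = (2*(1/13)*(-1 + 1066) - (-29)*31)*(1/6933) = (2*(1/13)*1065 - 1*(-899))*(1/6933) = (2130/13 + 899)*(1/6933) = (13817/13)*(1/6933) = 13817/90129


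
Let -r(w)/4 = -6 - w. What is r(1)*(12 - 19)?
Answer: -196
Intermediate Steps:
r(w) = 24 + 4*w (r(w) = -4*(-6 - w) = 24 + 4*w)
r(1)*(12 - 19) = (24 + 4*1)*(12 - 19) = (24 + 4)*(-7) = 28*(-7) = -196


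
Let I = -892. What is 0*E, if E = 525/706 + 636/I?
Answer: 0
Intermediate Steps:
E = 4821/157438 (E = 525/706 + 636/(-892) = 525*(1/706) + 636*(-1/892) = 525/706 - 159/223 = 4821/157438 ≈ 0.030622)
0*E = 0*(4821/157438) = 0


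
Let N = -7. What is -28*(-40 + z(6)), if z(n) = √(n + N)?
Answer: 1120 - 28*I ≈ 1120.0 - 28.0*I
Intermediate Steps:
z(n) = √(-7 + n) (z(n) = √(n - 7) = √(-7 + n))
-28*(-40 + z(6)) = -28*(-40 + √(-7 + 6)) = -28*(-40 + √(-1)) = -28*(-40 + I) = 1120 - 28*I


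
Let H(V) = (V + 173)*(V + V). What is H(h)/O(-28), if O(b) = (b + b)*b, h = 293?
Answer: 68269/392 ≈ 174.16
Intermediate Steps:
O(b) = 2*b² (O(b) = (2*b)*b = 2*b²)
H(V) = 2*V*(173 + V) (H(V) = (173 + V)*(2*V) = 2*V*(173 + V))
H(h)/O(-28) = (2*293*(173 + 293))/((2*(-28)²)) = (2*293*466)/((2*784)) = 273076/1568 = 273076*(1/1568) = 68269/392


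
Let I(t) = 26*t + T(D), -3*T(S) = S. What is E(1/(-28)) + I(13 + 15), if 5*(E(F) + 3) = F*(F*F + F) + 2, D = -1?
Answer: 238969553/329280 ≈ 725.73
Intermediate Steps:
T(S) = -S/3
E(F) = -13/5 + F*(F + F**2)/5 (E(F) = -3 + (F*(F*F + F) + 2)/5 = -3 + (F*(F**2 + F) + 2)/5 = -3 + (F*(F + F**2) + 2)/5 = -3 + (2 + F*(F + F**2))/5 = -3 + (2/5 + F*(F + F**2)/5) = -13/5 + F*(F + F**2)/5)
I(t) = 1/3 + 26*t (I(t) = 26*t - 1/3*(-1) = 26*t + 1/3 = 1/3 + 26*t)
E(1/(-28)) + I(13 + 15) = (-13/5 + (1/(-28))**2/5 + (1/(-28))**3/5) + (1/3 + 26*(13 + 15)) = (-13/5 + (-1/28)**2/5 + (-1/28)**3/5) + (1/3 + 26*28) = (-13/5 + (1/5)*(1/784) + (1/5)*(-1/21952)) + (1/3 + 728) = (-13/5 + 1/3920 - 1/109760) + 2185/3 = -285349/109760 + 2185/3 = 238969553/329280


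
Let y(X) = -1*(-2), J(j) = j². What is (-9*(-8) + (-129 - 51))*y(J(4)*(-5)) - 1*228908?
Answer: -229124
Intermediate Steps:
y(X) = 2
(-9*(-8) + (-129 - 51))*y(J(4)*(-5)) - 1*228908 = (-9*(-8) + (-129 - 51))*2 - 1*228908 = (72 - 180)*2 - 228908 = -108*2 - 228908 = -216 - 228908 = -229124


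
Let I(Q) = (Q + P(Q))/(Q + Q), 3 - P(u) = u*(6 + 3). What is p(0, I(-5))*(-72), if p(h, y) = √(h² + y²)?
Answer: -1548/5 ≈ -309.60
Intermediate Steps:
P(u) = 3 - 9*u (P(u) = 3 - u*(6 + 3) = 3 - u*9 = 3 - 9*u)
I(Q) = (3 - 8*Q)/(2*Q) (I(Q) = (Q + (3 - 9*Q))/(Q + Q) = (3 - 8*Q)/((2*Q)) = (3 - 8*Q)*(1/(2*Q)) = (3 - 8*Q)/(2*Q))
p(0, I(-5))*(-72) = √(0² + (-4 + (3/2)/(-5))²)*(-72) = √(0 + (-4 + (3/2)*(-⅕))²)*(-72) = √(0 + (-4 - 3/10)²)*(-72) = √(0 + (-43/10)²)*(-72) = √(0 + 1849/100)*(-72) = √(1849/100)*(-72) = (43/10)*(-72) = -1548/5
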